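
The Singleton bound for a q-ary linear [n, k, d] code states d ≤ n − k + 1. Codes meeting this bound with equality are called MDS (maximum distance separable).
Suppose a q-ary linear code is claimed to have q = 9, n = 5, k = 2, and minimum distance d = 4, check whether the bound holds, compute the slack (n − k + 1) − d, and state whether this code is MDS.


Singleton RHS = n − k + 1 = 4, slack = 0, bound satisfied, MDS.

Singleton bound: d ≤ n − k + 1.
Here n = 5, k = 2, so n − k + 1 = 4.
Given d = 4, check d ≤ 4: YES.
Slack = (n − k + 1) − d = 0.
The code is MDS (slack = 0).
Description: the claimed parameters are [5, 2, 4]_9; such a code would be MDS (meets Singleton bound).


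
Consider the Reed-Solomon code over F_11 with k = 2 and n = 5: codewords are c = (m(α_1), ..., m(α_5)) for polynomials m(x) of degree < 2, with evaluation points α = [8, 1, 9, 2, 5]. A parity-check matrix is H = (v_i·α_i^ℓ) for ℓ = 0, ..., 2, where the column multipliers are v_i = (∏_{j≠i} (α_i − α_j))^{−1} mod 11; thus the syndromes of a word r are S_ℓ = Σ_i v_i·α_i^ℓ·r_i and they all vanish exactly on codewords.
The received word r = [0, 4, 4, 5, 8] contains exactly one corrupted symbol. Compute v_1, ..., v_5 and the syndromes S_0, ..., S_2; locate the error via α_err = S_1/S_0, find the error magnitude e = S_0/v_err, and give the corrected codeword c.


S = (9, 4, 3), error at position 3, error magnitude e = 3, c = [0, 4, 1, 5, 8].

Step 1: column multipliers v_i = (∏_{j≠i}(α_i − α_j))^{−1} mod 11.
  i = 1 (α = 8): (8−1)(8−9)(8−2)(8−5) = 7·(−1)·6·3 = −126 ≡ 6, so v_1 = 6^{−1} = 2 (mod 11).
  i = 2 (α = 1): (1−8)(1−9)(1−2)(1−5) = (−7)·(−8)·(−1)·(−4) = 224 ≡ 4, so v_2 = 4^{−1} = 3 (mod 11).
  i = 3 (α = 9): (9−8)(9−1)(9−2)(9−5) = 1·8·7·4 = 224 ≡ 4, so v_3 = 4^{−1} = 3 (mod 11).
  i = 4 (α = 2): (2−8)(2−1)(2−9)(2−5) = (−6)·1·(−7)·(−3) = −126 ≡ 6, so v_4 = 6^{−1} = 2 (mod 11).
  i = 5 (α = 5): (5−8)(5−1)(5−9)(5−2) = (−3)·4·(−4)·3 = 144 ≡ 1, so v_5 = 1^{−1} = 1 (mod 11).
  v = [2, 3, 3, 2, 1].
Step 2: syndromes of r = [0, 4, 4, 5, 8] (all sums mod 11).
  S_0 = Σ v_i r_i = 2·0 + 3·4 + 3·4 + 2·5 + 1·8 = 42 ≡ 9.
  S_1 = Σ v_i α_i r_i = 2·8·0 + 3·1·4 + 3·9·4 + 2·2·5 + 1·5·8 = 180 ≡ 4.
  α_i^2 mod 11 = [9, 1, 4, 4, 3].
  S_2 = Σ v_i α_i^2 r_i = 2·9·0 + 3·1·4 + 3·4·4 + 2·4·5 + 1·3·8 = 124 ≡ 3.
  S = (9, 4, 3) ≠ 0, so r is not a codeword (an error is present).
Step 3: locate the error. For a single error e at position i, S_ℓ = v_i·e·α_i^ℓ, so α_err = S_1/S_0.
  S_0^{−1} = 9^{−1} = 5 (mod 11), so α_err = 4·5 = 20 ≡ 9 = α_3. Error position i = 3.
  Consistency check: S_2/S_1 = 3·3 = 9 ≡ 9 = α_err ✓ (single-error assumption holds).
Step 4: error magnitude e = S_0/v_3 = S_0·∏_{j≠3}(α_3 − α_j) = 9·4 = 36 ≡ 3 (mod 11).
Step 5: correct position 3: c_3 = r_3 − e = 4 − 3 ≡ 1 (mod 11). Hence c = [0, 4, 1, 5, 8].
  Check: interpolating c through the α_i gives m(x) = 3 + 1·x (degree < 2) with m(α_i) = c_i for every i, so c is indeed a codeword.


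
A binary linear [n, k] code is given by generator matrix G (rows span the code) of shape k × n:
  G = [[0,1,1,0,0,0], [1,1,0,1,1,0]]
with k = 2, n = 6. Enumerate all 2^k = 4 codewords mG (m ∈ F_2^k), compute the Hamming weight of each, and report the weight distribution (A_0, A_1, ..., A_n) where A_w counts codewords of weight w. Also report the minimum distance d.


Weight distribution: A_0 = 1, A_2 = 1, A_4 = 2. Minimum distance d = 2.

Enumerate all 2^2 = 4 messages m ∈ F_2^2.
For each, compute codeword c = mG in F_2^6, then tally its weight.
  m = 00 → c = 000000, weight = 0.
  m = 10 → c = 011000, weight = 2.
  m = 01 → c = 110110, weight = 4.
  m = 11 → c = 101110, weight = 4.
Tally weights:
  weight 0: 1 codewords.
  weight 2: 1 codewords.
  weight 4: 2 codewords.
Minimum distance d = smallest w > 0 with A_w > 0 = 2.
Sanity: Σ A_w = 4 = 2^2 = 4 ✓.


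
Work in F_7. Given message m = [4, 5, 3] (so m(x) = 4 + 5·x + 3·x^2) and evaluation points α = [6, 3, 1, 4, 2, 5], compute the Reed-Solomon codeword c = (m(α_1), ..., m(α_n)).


c = [2, 4, 5, 2, 5, 6]

Message polynomial: m(x) = 4 + 5·x + 3·x^2 (mod 7).
For each evaluation point α_i, compute m(α_i) mod 7:
  α_1 = 6: Horner steps 3 → 2 → 2, so m(6) = 2.
  α_2 = 3: Horner steps 3 → 0 → 4, so m(3) = 4.
  α_3 = 1: Horner steps 3 → 1 → 5, so m(1) = 5.
  α_4 = 4: Horner steps 3 → 3 → 2, so m(4) = 2.
  α_5 = 2: Horner steps 3 → 4 → 5, so m(2) = 5.
  α_6 = 5: Horner steps 3 → 6 → 6, so m(5) = 6.
Codeword c = [2, 4, 5, 2, 5, 6] ∈ F_7^6.


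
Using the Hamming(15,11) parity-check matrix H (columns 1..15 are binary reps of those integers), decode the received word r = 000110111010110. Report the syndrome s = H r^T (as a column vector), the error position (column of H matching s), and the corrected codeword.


s = (1, 1, 1, 1)^T, error position = 15, corrected codeword c = 000110111010111

Compute s = H r^T mod 2 one row at a time:
  s_1 = 1 + 1 + 0 + 1 + 0 + 1 + 1 + 0 = 5 ≡ 1 (mod 2).
  s_2 = 1 + 1 + 0 + 1 + 0 + 1 + 1 + 0 = 5 ≡ 1 (mod 2).
  s_3 = 0 + 0 + 0 + 1 + 0 + 1 + 1 + 0 = 3 ≡ 1 (mod 2).
  s_4 = 0 + 0 + 1 + 1 + 1 + 1 + 1 + 0 = 5 ≡ 1 (mod 2).
s = (1, 1, 1, 1)^T — this equals column 15 of H (binary 1111), so error is at position 15.
Correct: flip bit 15 of r = 000110111010110 to get c = 000110111010111.


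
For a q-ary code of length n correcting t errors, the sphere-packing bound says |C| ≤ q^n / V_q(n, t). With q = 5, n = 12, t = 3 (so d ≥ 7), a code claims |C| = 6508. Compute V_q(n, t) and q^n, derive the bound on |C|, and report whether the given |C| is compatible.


V_q(n, t) = 15185, q^n = 244140625, Hamming bound = 16077, |C| = 6508 ≤ bound (satisfied).

Step 1: Compute V_q(n, t) = Σ_{j=0}^3 C(n, j) (q−1)^j.
  j = 0: C(12,0)·(4)^0 = 1·1 = 1.
  j = 1: C(12,1)·(4)^1 = 12·4 = 48.
  j = 2: C(12,2)·(4)^2 = 66·16 = 1056.
  j = 3: C(12,3)·(4)^3 = 220·64 = 14080.
  V_q(n, t) = 1 + 48 + 1056 + 14080 = 15185.
Step 2: q^n = 5^12 = 244140625.
Step 3: Hamming bound ⌊q^n / V_q(n,t)⌋ = ⌊244140625/15185⌋ = 16077.
Step 4: Compare |C| = 6508 to 16077: satisfied.
The claimed |C| lies below the Hamming bound.


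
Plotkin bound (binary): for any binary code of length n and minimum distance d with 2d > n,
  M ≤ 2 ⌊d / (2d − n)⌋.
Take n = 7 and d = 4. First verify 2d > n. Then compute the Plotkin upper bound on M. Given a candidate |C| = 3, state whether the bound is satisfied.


Plotkin bound M ≤ 8; given |C| = 3 ≤ bound (satisfied).

Check applicability: 2d = 8, n = 7.
2d − n = 1 > 0, so Plotkin applies.
Compute d/(2d−n) = 4/1 ≈ 4.0000.
⌊d/(2d−n)⌋ = 4.
Plotkin bound: M ≤ 2·4 = 8.
Given |C| = 3, check: satisfied.
This |C| is below the Plotkin bound.


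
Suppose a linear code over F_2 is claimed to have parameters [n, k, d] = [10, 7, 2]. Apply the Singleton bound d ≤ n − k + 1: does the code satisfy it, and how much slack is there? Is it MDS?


Singleton RHS = n − k + 1 = 4, slack = 2, bound satisfied, not MDS.

Singleton bound: d ≤ n − k + 1.
Here n = 10, k = 7, so n − k + 1 = 4.
Given d = 2, check d ≤ 4: YES.
Slack = (n − k + 1) − d = 2.
The code is NOT MDS (slack = 2 > 0).
Description: the claimed parameters are [10, 7, 2]_2; such a code would be non-MDS.


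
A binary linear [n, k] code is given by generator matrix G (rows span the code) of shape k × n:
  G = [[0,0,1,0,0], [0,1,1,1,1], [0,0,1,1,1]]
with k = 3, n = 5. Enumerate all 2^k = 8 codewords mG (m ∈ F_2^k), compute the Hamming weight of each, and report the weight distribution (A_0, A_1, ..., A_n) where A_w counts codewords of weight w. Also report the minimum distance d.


Weight distribution: A_0 = 1, A_1 = 2, A_2 = 2, A_3 = 2, A_4 = 1. Minimum distance d = 1.

Enumerate all 2^3 = 8 messages m ∈ F_2^3.
For each, compute codeword c = mG in F_2^5, then tally its weight.
  m = 000 → c = 00000, weight = 0.
  m = 100 → c = 00100, weight = 1.
  m = 010 → c = 01111, weight = 4.
  m = 110 → c = 01011, weight = 3.
  m = 001 → c = 00111, weight = 3.
  m = 101 → c = 00011, weight = 2.
  m = 011 → c = 01000, weight = 1.
  m = 111 → c = 01100, weight = 2.
Tally weights:
  weight 0: 1 codewords.
  weight 1: 2 codewords.
  weight 2: 2 codewords.
  weight 3: 2 codewords.
  weight 4: 1 codewords.
Minimum distance d = smallest w > 0 with A_w > 0 = 1.
Sanity: Σ A_w = 8 = 2^3 = 8 ✓.


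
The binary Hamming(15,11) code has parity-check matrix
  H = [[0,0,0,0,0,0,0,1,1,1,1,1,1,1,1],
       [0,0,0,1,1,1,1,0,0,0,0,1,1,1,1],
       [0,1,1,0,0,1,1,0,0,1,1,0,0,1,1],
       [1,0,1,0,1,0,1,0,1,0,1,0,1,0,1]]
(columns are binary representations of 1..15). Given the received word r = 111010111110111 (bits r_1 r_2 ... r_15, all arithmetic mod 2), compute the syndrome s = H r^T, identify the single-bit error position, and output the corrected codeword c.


s = (1, 1, 1, 0)^T, error position = 14, corrected codeword c = 111010111110101

Compute s = H r^T mod 2 one row at a time:
  s_1 = 1 + 1 + 1 + 1 + 0 + 1 + 1 + 1 = 7 ≡ 1 (mod 2).
  s_2 = 0 + 1 + 0 + 1 + 0 + 1 + 1 + 1 = 5 ≡ 1 (mod 2).
  s_3 = 1 + 1 + 0 + 1 + 1 + 1 + 1 + 1 = 7 ≡ 1 (mod 2).
  s_4 = 1 + 1 + 1 + 1 + 1 + 1 + 1 + 1 = 8 ≡ 0 (mod 2).
s = (1, 1, 1, 0)^T — this equals column 14 of H (binary 1110), so error is at position 14.
Correct: flip bit 14 of r = 111010111110111 to get c = 111010111110101.


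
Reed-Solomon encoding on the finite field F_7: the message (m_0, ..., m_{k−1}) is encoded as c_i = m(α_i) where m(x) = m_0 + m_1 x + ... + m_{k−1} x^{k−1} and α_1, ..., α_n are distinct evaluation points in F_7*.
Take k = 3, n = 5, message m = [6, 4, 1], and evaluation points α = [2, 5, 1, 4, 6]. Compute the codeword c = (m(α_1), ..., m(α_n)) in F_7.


c = [4, 2, 4, 3, 3]

Message polynomial: m(x) = 6 + 4·x + 1·x^2 (mod 7).
For each evaluation point α_i, compute m(α_i) mod 7:
  α_1 = 2: Horner steps 1 → 6 → 4, so m(2) = 4.
  α_2 = 5: Horner steps 1 → 2 → 2, so m(5) = 2.
  α_3 = 1: Horner steps 1 → 5 → 4, so m(1) = 4.
  α_4 = 4: Horner steps 1 → 1 → 3, so m(4) = 3.
  α_5 = 6: Horner steps 1 → 3 → 3, so m(6) = 3.
Codeword c = [4, 2, 4, 3, 3] ∈ F_7^5.


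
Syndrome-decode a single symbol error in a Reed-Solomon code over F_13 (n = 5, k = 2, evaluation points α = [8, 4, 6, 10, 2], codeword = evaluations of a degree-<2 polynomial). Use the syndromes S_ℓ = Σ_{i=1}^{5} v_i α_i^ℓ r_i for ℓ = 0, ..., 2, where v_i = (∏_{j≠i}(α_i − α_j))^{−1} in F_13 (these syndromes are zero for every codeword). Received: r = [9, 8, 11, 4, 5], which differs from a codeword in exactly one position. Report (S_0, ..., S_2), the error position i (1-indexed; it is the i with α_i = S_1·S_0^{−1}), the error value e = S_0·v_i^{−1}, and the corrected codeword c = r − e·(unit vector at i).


S = (1, 8, 12), error at position 1, error magnitude e = 8, c = [1, 8, 11, 4, 5].

Step 1: column multipliers v_i = (∏_{j≠i}(α_i − α_j))^{−1} mod 13.
  i = 1 (α = 8): (8−4)(8−6)(8−10)(8−2) = 4·2·(−2)·6 = −96 ≡ 8, so v_1 = 8^{−1} = 5 (mod 13).
  i = 2 (α = 4): (4−8)(4−6)(4−10)(4−2) = (−4)·(−2)·(−6)·2 = −96 ≡ 8, so v_2 = 8^{−1} = 5 (mod 13).
  i = 3 (α = 6): (6−8)(6−4)(6−10)(6−2) = (−2)·2·(−4)·4 = 64 ≡ 12, so v_3 = 12^{−1} = 12 (mod 13).
  i = 4 (α = 10): (10−8)(10−4)(10−6)(10−2) = 2·6·4·8 = 384 ≡ 7, so v_4 = 7^{−1} = 2 (mod 13).
  i = 5 (α = 2): (2−8)(2−4)(2−6)(2−10) = (−6)·(−2)·(−4)·(−8) = 384 ≡ 7, so v_5 = 7^{−1} = 2 (mod 13).
  v = [5, 5, 12, 2, 2].
Step 2: syndromes of r = [9, 8, 11, 4, 5] (all sums mod 13).
  S_0 = Σ v_i r_i = 5·9 + 5·8 + 12·11 + 2·4 + 2·5 = 235 ≡ 1.
  S_1 = Σ v_i α_i r_i = 5·8·9 + 5·4·8 + 12·6·11 + 2·10·4 + 2·2·5 = 1412 ≡ 8.
  α_i^2 mod 13 = [12, 3, 10, 9, 4].
  S_2 = Σ v_i α_i^2 r_i = 5·12·9 + 5·3·8 + 12·10·11 + 2·9·4 + 2·4·5 = 2092 ≡ 12.
  S = (1, 8, 12) ≠ 0, so r is not a codeword (an error is present).
Step 3: locate the error. For a single error e at position i, S_ℓ = v_i·e·α_i^ℓ, so α_err = S_1/S_0.
  S_0^{−1} = 1^{−1} = 1 (mod 13), so α_err = 8·1 = 8 ≡ 8 = α_1. Error position i = 1.
  Consistency check: S_2/S_1 = 12·5 = 60 ≡ 8 = α_err ✓ (single-error assumption holds).
Step 4: error magnitude e = S_0/v_1 = S_0·∏_{j≠1}(α_1 − α_j) = 1·8 = 8 ≡ 8 (mod 13).
Step 5: correct position 1: c_1 = r_1 − e = 9 − 8 ≡ 1 (mod 13). Hence c = [1, 8, 11, 4, 5].
  Check: interpolating c through the α_i gives m(x) = 2 + 8·x (degree < 2) with m(α_i) = c_i for every i, so c is indeed a codeword.


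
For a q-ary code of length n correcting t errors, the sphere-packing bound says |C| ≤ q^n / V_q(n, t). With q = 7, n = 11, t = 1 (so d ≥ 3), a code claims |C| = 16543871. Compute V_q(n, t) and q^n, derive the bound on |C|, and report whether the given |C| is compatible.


V_q(n, t) = 67, q^n = 1977326743, Hamming bound = 29512339, |C| = 16543871 ≤ bound (satisfied).

Step 1: Compute V_q(n, t) = Σ_{j=0}^1 C(n, j) (q−1)^j.
  j = 0: C(11,0)·(6)^0 = 1·1 = 1.
  j = 1: C(11,1)·(6)^1 = 11·6 = 66.
  V_q(n, t) = 1 + 66 = 67.
Step 2: q^n = 7^11 = 1977326743.
Step 3: Hamming bound ⌊q^n / V_q(n,t)⌋ = ⌊1977326743/67⌋ = 29512339.
Step 4: Compare |C| = 16543871 to 29512339: satisfied.
The claimed |C| lies below the Hamming bound.


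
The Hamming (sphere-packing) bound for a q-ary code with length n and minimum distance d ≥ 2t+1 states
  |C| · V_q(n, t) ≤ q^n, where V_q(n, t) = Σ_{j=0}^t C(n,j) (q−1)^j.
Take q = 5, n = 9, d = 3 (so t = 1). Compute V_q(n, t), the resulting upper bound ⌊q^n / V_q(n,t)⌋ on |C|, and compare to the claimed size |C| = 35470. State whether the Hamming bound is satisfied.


V_q(n, t) = 37, q^n = 1953125, Hamming bound = 52787, |C| = 35470 ≤ bound (satisfied).

Step 1: Compute V_q(n, t) = Σ_{j=0}^1 C(n, j) (q−1)^j.
  j = 0: C(9,0)·(4)^0 = 1·1 = 1.
  j = 1: C(9,1)·(4)^1 = 9·4 = 36.
  V_q(n, t) = 1 + 36 = 37.
Step 2: q^n = 5^9 = 1953125.
Step 3: Hamming bound ⌊q^n / V_q(n,t)⌋ = ⌊1953125/37⌋ = 52787.
Step 4: Compare |C| = 35470 to 52787: satisfied.
The claimed |C| lies below the Hamming bound.


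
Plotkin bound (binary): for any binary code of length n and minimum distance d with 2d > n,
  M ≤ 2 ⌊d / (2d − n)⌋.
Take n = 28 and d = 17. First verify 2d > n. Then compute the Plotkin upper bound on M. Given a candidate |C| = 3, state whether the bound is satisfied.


Plotkin bound M ≤ 4; given |C| = 3 ≤ bound (satisfied).

Check applicability: 2d = 34, n = 28.
2d − n = 6 > 0, so Plotkin applies.
Compute d/(2d−n) = 17/6 ≈ 2.8333.
⌊d/(2d−n)⌋ = 2.
Plotkin bound: M ≤ 2·2 = 4.
Given |C| = 3, check: satisfied.
This |C| is below the Plotkin bound.


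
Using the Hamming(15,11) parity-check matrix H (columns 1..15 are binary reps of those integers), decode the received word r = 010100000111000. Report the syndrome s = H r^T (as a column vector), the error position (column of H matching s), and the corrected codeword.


s = (1, 0, 1, 1)^T, error position = 11, corrected codeword c = 010100000101000

Compute s = H r^T mod 2 one row at a time:
  s_1 = 0 + 0 + 1 + 1 + 1 + 0 + 0 + 0 = 3 ≡ 1 (mod 2).
  s_2 = 1 + 0 + 0 + 0 + 1 + 0 + 0 + 0 = 2 ≡ 0 (mod 2).
  s_3 = 1 + 0 + 0 + 0 + 1 + 1 + 0 + 0 = 3 ≡ 1 (mod 2).
  s_4 = 0 + 0 + 0 + 0 + 0 + 1 + 0 + 0 = 1 ≡ 1 (mod 2).
s = (1, 0, 1, 1)^T — this equals column 11 of H (binary 1011), so error is at position 11.
Correct: flip bit 11 of r = 010100000111000 to get c = 010100000101000.


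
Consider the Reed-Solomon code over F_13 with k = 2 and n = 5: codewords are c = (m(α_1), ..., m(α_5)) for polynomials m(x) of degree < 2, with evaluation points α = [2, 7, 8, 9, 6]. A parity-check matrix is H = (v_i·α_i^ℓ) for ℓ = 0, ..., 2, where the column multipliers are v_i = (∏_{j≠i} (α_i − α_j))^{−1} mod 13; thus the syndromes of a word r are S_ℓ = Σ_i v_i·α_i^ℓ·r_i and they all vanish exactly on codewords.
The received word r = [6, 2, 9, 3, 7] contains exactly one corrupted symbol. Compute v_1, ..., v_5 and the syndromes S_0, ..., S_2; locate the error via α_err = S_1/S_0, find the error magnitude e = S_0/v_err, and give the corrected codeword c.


S = (6, 10, 8), error at position 5, error magnitude e = 12, c = [6, 2, 9, 3, 8].

Step 1: column multipliers v_i = (∏_{j≠i}(α_i − α_j))^{−1} mod 13.
  i = 1 (α = 2): (2−7)(2−8)(2−9)(2−6) = (−5)·(−6)·(−7)·(−4) = 840 ≡ 8, so v_1 = 8^{−1} = 5 (mod 13).
  i = 2 (α = 7): (7−2)(7−8)(7−9)(7−6) = 5·(−1)·(−2)·1 = 10 ≡ 10, so v_2 = 10^{−1} = 4 (mod 13).
  i = 3 (α = 8): (8−2)(8−7)(8−9)(8−6) = 6·1·(−1)·2 = −12 ≡ 1, so v_3 = 1^{−1} = 1 (mod 13).
  i = 4 (α = 9): (9−2)(9−7)(9−8)(9−6) = 7·2·1·3 = 42 ≡ 3, so v_4 = 3^{−1} = 9 (mod 13).
  i = 5 (α = 6): (6−2)(6−7)(6−8)(6−9) = 4·(−1)·(−2)·(−3) = −24 ≡ 2, so v_5 = 2^{−1} = 7 (mod 13).
  v = [5, 4, 1, 9, 7].
Step 2: syndromes of r = [6, 2, 9, 3, 7] (all sums mod 13).
  S_0 = Σ v_i r_i = 5·6 + 4·2 + 1·9 + 9·3 + 7·7 = 123 ≡ 6.
  S_1 = Σ v_i α_i r_i = 5·2·6 + 4·7·2 + 1·8·9 + 9·9·3 + 7·6·7 = 725 ≡ 10.
  α_i^2 mod 13 = [4, 10, 12, 3, 10].
  S_2 = Σ v_i α_i^2 r_i = 5·4·6 + 4·10·2 + 1·12·9 + 9·3·3 + 7·10·7 = 879 ≡ 8.
  S = (6, 10, 8) ≠ 0, so r is not a codeword (an error is present).
Step 3: locate the error. For a single error e at position i, S_ℓ = v_i·e·α_i^ℓ, so α_err = S_1/S_0.
  S_0^{−1} = 6^{−1} = 11 (mod 13), so α_err = 10·11 = 110 ≡ 6 = α_5. Error position i = 5.
  Consistency check: S_2/S_1 = 8·4 = 32 ≡ 6 = α_err ✓ (single-error assumption holds).
Step 4: error magnitude e = S_0/v_5 = S_0·∏_{j≠5}(α_5 − α_j) = 6·2 = 12 ≡ 12 (mod 13).
Step 5: correct position 5: c_5 = r_5 − e = 7 − 12 ≡ 8 (mod 13). Hence c = [6, 2, 9, 3, 8].
  Check: interpolating c through the α_i gives m(x) = 5 + 7·x (degree < 2) with m(α_i) = c_i for every i, so c is indeed a codeword.


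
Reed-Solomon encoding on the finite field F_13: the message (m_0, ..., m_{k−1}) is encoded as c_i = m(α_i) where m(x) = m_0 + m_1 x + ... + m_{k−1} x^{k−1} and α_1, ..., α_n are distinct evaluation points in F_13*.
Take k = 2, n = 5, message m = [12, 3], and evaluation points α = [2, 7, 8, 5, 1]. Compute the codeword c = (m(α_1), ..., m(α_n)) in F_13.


c = [5, 7, 10, 1, 2]

Message polynomial: m(x) = 12 + 3·x (mod 13).
For each evaluation point α_i, compute m(α_i) mod 13:
  α_1 = 2: Horner steps 3 → 5, so m(2) = 5.
  α_2 = 7: Horner steps 3 → 7, so m(7) = 7.
  α_3 = 8: Horner steps 3 → 10, so m(8) = 10.
  α_4 = 5: Horner steps 3 → 1, so m(5) = 1.
  α_5 = 1: Horner steps 3 → 2, so m(1) = 2.
Codeword c = [5, 7, 10, 1, 2] ∈ F_13^5.


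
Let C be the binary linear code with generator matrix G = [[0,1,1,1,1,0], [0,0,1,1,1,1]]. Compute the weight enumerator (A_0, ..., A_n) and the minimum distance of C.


Weight distribution: A_0 = 1, A_2 = 1, A_4 = 2. Minimum distance d = 2.

Enumerate all 2^2 = 4 messages m ∈ F_2^2.
For each, compute codeword c = mG in F_2^6, then tally its weight.
  m = 00 → c = 000000, weight = 0.
  m = 10 → c = 011110, weight = 4.
  m = 01 → c = 001111, weight = 4.
  m = 11 → c = 010001, weight = 2.
Tally weights:
  weight 0: 1 codewords.
  weight 2: 1 codewords.
  weight 4: 2 codewords.
Minimum distance d = smallest w > 0 with A_w > 0 = 2.
Sanity: Σ A_w = 4 = 2^2 = 4 ✓.


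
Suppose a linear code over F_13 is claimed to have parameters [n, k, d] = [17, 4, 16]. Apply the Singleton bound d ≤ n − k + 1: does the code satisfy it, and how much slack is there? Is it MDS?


Singleton RHS = n − k + 1 = 14, slack = -2, bound violated (no such code; not MDS).

Singleton bound: d ≤ n − k + 1.
Here n = 17, k = 4, so n − k + 1 = 14.
Given d = 16, check d ≤ 14: NO.
Slack = (n − k + 1) − d = -2.
The slack is negative: d = 16 exceeds n − k + 1 = 14 by 2, so the Singleton bound is violated and no linear [17, 4, 16]_13 code can exist. In particular it is not MDS (MDS requires d = n − k + 1 exactly).
Description: the claimed parameters are [17, 4, 16]_13; such a code would be impossible (violates the Singleton bound).


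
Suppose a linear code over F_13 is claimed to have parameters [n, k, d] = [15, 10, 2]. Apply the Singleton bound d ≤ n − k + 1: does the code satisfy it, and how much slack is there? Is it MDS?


Singleton RHS = n − k + 1 = 6, slack = 4, bound satisfied, not MDS.

Singleton bound: d ≤ n − k + 1.
Here n = 15, k = 10, so n − k + 1 = 6.
Given d = 2, check d ≤ 6: YES.
Slack = (n − k + 1) − d = 4.
The code is NOT MDS (slack = 4 > 0).
Description: the claimed parameters are [15, 10, 2]_13; such a code would be non-MDS.


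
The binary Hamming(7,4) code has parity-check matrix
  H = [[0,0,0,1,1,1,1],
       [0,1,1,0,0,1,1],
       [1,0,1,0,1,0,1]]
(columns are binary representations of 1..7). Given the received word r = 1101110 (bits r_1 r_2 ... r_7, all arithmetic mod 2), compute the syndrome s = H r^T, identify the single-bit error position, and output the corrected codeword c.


s = (1, 0, 0)^T, error position = 4, corrected codeword c = 1100110

Compute s = H r^T mod 2 one row at a time:
  s_1 = 1 + 1 + 1 + 0 = 3 ≡ 1 (mod 2).
  s_2 = 1 + 0 + 1 + 0 = 2 ≡ 0 (mod 2).
  s_3 = 1 + 0 + 1 + 0 = 2 ≡ 0 (mod 2).
s = (1, 0, 0)^T — this equals column 4 of H (binary 100), so error is at position 4.
Correct: flip bit 4 of r = 1101110 to get c = 1100110.


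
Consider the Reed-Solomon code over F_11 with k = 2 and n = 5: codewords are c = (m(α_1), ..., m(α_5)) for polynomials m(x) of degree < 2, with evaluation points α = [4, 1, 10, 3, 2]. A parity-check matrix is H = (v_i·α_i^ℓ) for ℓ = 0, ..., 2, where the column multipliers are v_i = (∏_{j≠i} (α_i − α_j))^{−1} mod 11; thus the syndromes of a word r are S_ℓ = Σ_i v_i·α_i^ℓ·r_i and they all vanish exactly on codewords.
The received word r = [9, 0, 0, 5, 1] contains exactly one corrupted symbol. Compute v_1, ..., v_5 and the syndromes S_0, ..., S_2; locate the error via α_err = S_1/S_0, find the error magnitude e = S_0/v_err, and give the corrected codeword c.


S = (8, 8, 8), error at position 2, error magnitude e = 3, c = [9, 8, 0, 5, 1].

Step 1: column multipliers v_i = (∏_{j≠i}(α_i − α_j))^{−1} mod 11.
  i = 1 (α = 4): (4−1)(4−10)(4−3)(4−2) = 3·(−6)·1·2 = −36 ≡ 8, so v_1 = 8^{−1} = 7 (mod 11).
  i = 2 (α = 1): (1−4)(1−10)(1−3)(1−2) = (−3)·(−9)·(−2)·(−1) = 54 ≡ 10, so v_2 = 10^{−1} = 10 (mod 11).
  i = 3 (α = 10): (10−4)(10−1)(10−3)(10−2) = 6·9·7·8 = 3024 ≡ 10, so v_3 = 10^{−1} = 10 (mod 11).
  i = 4 (α = 3): (3−4)(3−1)(3−10)(3−2) = (−1)·2·(−7)·1 = 14 ≡ 3, so v_4 = 3^{−1} = 4 (mod 11).
  i = 5 (α = 2): (2−4)(2−1)(2−10)(2−3) = (−2)·1·(−8)·(−1) = −16 ≡ 6, so v_5 = 6^{−1} = 2 (mod 11).
  v = [7, 10, 10, 4, 2].
Step 2: syndromes of r = [9, 0, 0, 5, 1] (all sums mod 11).
  S_0 = Σ v_i r_i = 7·9 + 10·0 + 10·0 + 4·5 + 2·1 = 85 ≡ 8.
  S_1 = Σ v_i α_i r_i = 7·4·9 + 10·1·0 + 10·10·0 + 4·3·5 + 2·2·1 = 316 ≡ 8.
  α_i^2 mod 11 = [5, 1, 1, 9, 4].
  S_2 = Σ v_i α_i^2 r_i = 7·5·9 + 10·1·0 + 10·1·0 + 4·9·5 + 2·4·1 = 503 ≡ 8.
  S = (8, 8, 8) ≠ 0, so r is not a codeword (an error is present).
Step 3: locate the error. For a single error e at position i, S_ℓ = v_i·e·α_i^ℓ, so α_err = S_1/S_0.
  S_0^{−1} = 8^{−1} = 7 (mod 11), so α_err = 8·7 = 56 ≡ 1 = α_2. Error position i = 2.
  Consistency check: S_2/S_1 = 8·7 = 56 ≡ 1 = α_err ✓ (single-error assumption holds).
Step 4: error magnitude e = S_0/v_2 = S_0·∏_{j≠2}(α_2 − α_j) = 8·10 = 80 ≡ 3 (mod 11).
Step 5: correct position 2: c_2 = r_2 − e = 0 − 3 ≡ 8 (mod 11). Hence c = [9, 8, 0, 5, 1].
  Check: interpolating c through the α_i gives m(x) = 4 + 4·x (degree < 2) with m(α_i) = c_i for every i, so c is indeed a codeword.


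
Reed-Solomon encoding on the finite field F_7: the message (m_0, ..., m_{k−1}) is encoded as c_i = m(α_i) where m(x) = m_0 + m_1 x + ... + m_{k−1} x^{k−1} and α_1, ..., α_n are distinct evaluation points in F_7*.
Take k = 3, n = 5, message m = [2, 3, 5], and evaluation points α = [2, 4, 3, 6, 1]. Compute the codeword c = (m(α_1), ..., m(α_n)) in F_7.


c = [0, 3, 0, 4, 3]

Message polynomial: m(x) = 2 + 3·x + 5·x^2 (mod 7).
For each evaluation point α_i, compute m(α_i) mod 7:
  α_1 = 2: Horner steps 5 → 6 → 0, so m(2) = 0.
  α_2 = 4: Horner steps 5 → 2 → 3, so m(4) = 3.
  α_3 = 3: Horner steps 5 → 4 → 0, so m(3) = 0.
  α_4 = 6: Horner steps 5 → 5 → 4, so m(6) = 4.
  α_5 = 1: Horner steps 5 → 1 → 3, so m(1) = 3.
Codeword c = [0, 3, 0, 4, 3] ∈ F_7^5.


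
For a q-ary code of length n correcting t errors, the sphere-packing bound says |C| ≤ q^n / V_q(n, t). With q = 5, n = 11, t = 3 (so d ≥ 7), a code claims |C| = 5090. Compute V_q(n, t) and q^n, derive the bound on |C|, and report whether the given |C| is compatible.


V_q(n, t) = 11485, q^n = 48828125, Hamming bound = 4251, |C| = 5090 > bound (violated).

Step 1: Compute V_q(n, t) = Σ_{j=0}^3 C(n, j) (q−1)^j.
  j = 0: C(11,0)·(4)^0 = 1·1 = 1.
  j = 1: C(11,1)·(4)^1 = 11·4 = 44.
  j = 2: C(11,2)·(4)^2 = 55·16 = 880.
  j = 3: C(11,3)·(4)^3 = 165·64 = 10560.
  V_q(n, t) = 1 + 44 + 880 + 10560 = 11485.
Step 2: q^n = 5^11 = 48828125.
Step 3: Hamming bound ⌊q^n / V_q(n,t)⌋ = ⌊48828125/11485⌋ = 4251.
Step 4: Compare |C| = 5090 to 4251: violated.
The claimed |C| lies above the Hamming bound, so no 5-ary code of length 11 with d ≥ 7 can have 5090 codewords.


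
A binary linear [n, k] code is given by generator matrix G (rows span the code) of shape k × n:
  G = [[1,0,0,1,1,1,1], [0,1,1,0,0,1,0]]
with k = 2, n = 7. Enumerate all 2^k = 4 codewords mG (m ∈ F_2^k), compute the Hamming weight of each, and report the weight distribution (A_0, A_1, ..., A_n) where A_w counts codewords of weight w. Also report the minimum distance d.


Weight distribution: A_0 = 1, A_3 = 1, A_5 = 1, A_6 = 1. Minimum distance d = 3.

Enumerate all 2^2 = 4 messages m ∈ F_2^2.
For each, compute codeword c = mG in F_2^7, then tally its weight.
  m = 00 → c = 0000000, weight = 0.
  m = 10 → c = 1001111, weight = 5.
  m = 01 → c = 0110010, weight = 3.
  m = 11 → c = 1111101, weight = 6.
Tally weights:
  weight 0: 1 codewords.
  weight 3: 1 codewords.
  weight 5: 1 codewords.
  weight 6: 1 codewords.
Minimum distance d = smallest w > 0 with A_w > 0 = 3.
Sanity: Σ A_w = 4 = 2^2 = 4 ✓.


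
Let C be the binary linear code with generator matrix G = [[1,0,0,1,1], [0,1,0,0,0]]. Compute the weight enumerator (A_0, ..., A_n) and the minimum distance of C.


Weight distribution: A_0 = 1, A_1 = 1, A_3 = 1, A_4 = 1. Minimum distance d = 1.

Enumerate all 2^2 = 4 messages m ∈ F_2^2.
For each, compute codeword c = mG in F_2^5, then tally its weight.
  m = 00 → c = 00000, weight = 0.
  m = 10 → c = 10011, weight = 3.
  m = 01 → c = 01000, weight = 1.
  m = 11 → c = 11011, weight = 4.
Tally weights:
  weight 0: 1 codewords.
  weight 1: 1 codewords.
  weight 3: 1 codewords.
  weight 4: 1 codewords.
Minimum distance d = smallest w > 0 with A_w > 0 = 1.
Sanity: Σ A_w = 4 = 2^2 = 4 ✓.


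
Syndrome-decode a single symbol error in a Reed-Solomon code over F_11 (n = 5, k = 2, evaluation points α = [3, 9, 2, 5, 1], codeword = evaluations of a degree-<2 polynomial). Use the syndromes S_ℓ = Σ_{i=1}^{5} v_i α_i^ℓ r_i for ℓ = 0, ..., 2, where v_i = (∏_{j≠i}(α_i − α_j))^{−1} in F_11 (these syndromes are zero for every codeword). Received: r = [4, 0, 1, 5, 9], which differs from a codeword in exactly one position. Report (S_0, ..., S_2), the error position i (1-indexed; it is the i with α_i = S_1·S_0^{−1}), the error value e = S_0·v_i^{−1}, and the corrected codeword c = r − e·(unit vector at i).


S = (2, 10, 6), error at position 4, error magnitude e = 6, c = [4, 0, 1, 10, 9].

Step 1: column multipliers v_i = (∏_{j≠i}(α_i − α_j))^{−1} mod 11.
  i = 1 (α = 3): (3−9)(3−2)(3−5)(3−1) = (−6)·1·(−2)·2 = 24 ≡ 2, so v_1 = 2^{−1} = 6 (mod 11).
  i = 2 (α = 9): (9−3)(9−2)(9−5)(9−1) = 6·7·4·8 = 1344 ≡ 2, so v_2 = 2^{−1} = 6 (mod 11).
  i = 3 (α = 2): (2−3)(2−9)(2−5)(2−1) = (−1)·(−7)·(−3)·1 = −21 ≡ 1, so v_3 = 1^{−1} = 1 (mod 11).
  i = 4 (α = 5): (5−3)(5−9)(5−2)(5−1) = 2·(−4)·3·4 = −96 ≡ 3, so v_4 = 3^{−1} = 4 (mod 11).
  i = 5 (α = 1): (1−3)(1−9)(1−2)(1−5) = (−2)·(−8)·(−1)·(−4) = 64 ≡ 9, so v_5 = 9^{−1} = 5 (mod 11).
  v = [6, 6, 1, 4, 5].
Step 2: syndromes of r = [4, 0, 1, 5, 9] (all sums mod 11).
  S_0 = Σ v_i r_i = 6·4 + 6·0 + 1·1 + 4·5 + 5·9 = 90 ≡ 2.
  S_1 = Σ v_i α_i r_i = 6·3·4 + 6·9·0 + 1·2·1 + 4·5·5 + 5·1·9 = 219 ≡ 10.
  α_i^2 mod 11 = [9, 4, 4, 3, 1].
  S_2 = Σ v_i α_i^2 r_i = 6·9·4 + 6·4·0 + 1·4·1 + 4·3·5 + 5·1·9 = 325 ≡ 6.
  S = (2, 10, 6) ≠ 0, so r is not a codeword (an error is present).
Step 3: locate the error. For a single error e at position i, S_ℓ = v_i·e·α_i^ℓ, so α_err = S_1/S_0.
  S_0^{−1} = 2^{−1} = 6 (mod 11), so α_err = 10·6 = 60 ≡ 5 = α_4. Error position i = 4.
  Consistency check: S_2/S_1 = 6·10 = 60 ≡ 5 = α_err ✓ (single-error assumption holds).
Step 4: error magnitude e = S_0/v_4 = S_0·∏_{j≠4}(α_4 − α_j) = 2·3 = 6 ≡ 6 (mod 11).
Step 5: correct position 4: c_4 = r_4 − e = 5 − 6 ≡ 10 (mod 11). Hence c = [4, 0, 1, 10, 9].
  Check: interpolating c through the α_i gives m(x) = 6 + 3·x (degree < 2) with m(α_i) = c_i for every i, so c is indeed a codeword.


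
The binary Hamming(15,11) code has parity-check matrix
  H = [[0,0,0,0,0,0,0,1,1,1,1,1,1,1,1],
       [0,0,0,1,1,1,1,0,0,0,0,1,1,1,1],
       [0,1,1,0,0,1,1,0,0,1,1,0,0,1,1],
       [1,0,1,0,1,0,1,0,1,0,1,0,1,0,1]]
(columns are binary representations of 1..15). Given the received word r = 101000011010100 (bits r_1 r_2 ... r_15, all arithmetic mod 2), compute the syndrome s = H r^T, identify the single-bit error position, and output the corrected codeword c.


s = (0, 1, 0, 1)^T, error position = 5, corrected codeword c = 101010011010100

Compute s = H r^T mod 2 one row at a time:
  s_1 = 1 + 1 + 0 + 1 + 0 + 1 + 0 + 0 = 4 ≡ 0 (mod 2).
  s_2 = 0 + 0 + 0 + 0 + 0 + 1 + 0 + 0 = 1 ≡ 1 (mod 2).
  s_3 = 0 + 1 + 0 + 0 + 0 + 1 + 0 + 0 = 2 ≡ 0 (mod 2).
  s_4 = 1 + 1 + 0 + 0 + 1 + 1 + 1 + 0 = 5 ≡ 1 (mod 2).
s = (0, 1, 0, 1)^T — this equals column 5 of H (binary 0101), so error is at position 5.
Correct: flip bit 5 of r = 101000011010100 to get c = 101010011010100.


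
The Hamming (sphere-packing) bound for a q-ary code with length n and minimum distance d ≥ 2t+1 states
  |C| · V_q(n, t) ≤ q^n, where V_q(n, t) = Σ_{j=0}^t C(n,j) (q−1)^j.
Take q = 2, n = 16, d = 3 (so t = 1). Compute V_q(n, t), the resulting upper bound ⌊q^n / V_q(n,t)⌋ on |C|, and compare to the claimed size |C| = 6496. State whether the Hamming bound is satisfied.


V_q(n, t) = 17, q^n = 65536, Hamming bound = 3855, |C| = 6496 > bound (violated).

Step 1: Compute V_q(n, t) = Σ_{j=0}^1 C(n, j) (q−1)^j.
  j = 0: C(16,0)·(1)^0 = 1·1 = 1.
  j = 1: C(16,1)·(1)^1 = 16·1 = 16.
  V_q(n, t) = 1 + 16 = 17.
Step 2: q^n = 2^16 = 65536.
Step 3: Hamming bound ⌊q^n / V_q(n,t)⌋ = ⌊65536/17⌋ = 3855.
Step 4: Compare |C| = 6496 to 3855: violated.
The claimed |C| lies above the Hamming bound, so no 2-ary code of length 16 with d ≥ 3 can have 6496 codewords.


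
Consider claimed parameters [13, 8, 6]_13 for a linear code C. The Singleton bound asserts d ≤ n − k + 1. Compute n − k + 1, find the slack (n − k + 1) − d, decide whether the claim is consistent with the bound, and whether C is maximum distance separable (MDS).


Singleton RHS = n − k + 1 = 6, slack = 0, bound satisfied, MDS.

Singleton bound: d ≤ n − k + 1.
Here n = 13, k = 8, so n − k + 1 = 6.
Given d = 6, check d ≤ 6: YES.
Slack = (n − k + 1) − d = 0.
The code is MDS (slack = 0).
Description: the claimed parameters are [13, 8, 6]_13; such a code would be MDS (meets Singleton bound).


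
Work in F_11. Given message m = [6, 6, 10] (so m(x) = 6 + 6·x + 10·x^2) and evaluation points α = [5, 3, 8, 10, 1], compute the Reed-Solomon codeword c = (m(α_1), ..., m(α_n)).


c = [0, 4, 1, 10, 0]

Message polynomial: m(x) = 6 + 6·x + 10·x^2 (mod 11).
For each evaluation point α_i, compute m(α_i) mod 11:
  α_1 = 5: Horner steps 10 → 1 → 0, so m(5) = 0.
  α_2 = 3: Horner steps 10 → 3 → 4, so m(3) = 4.
  α_3 = 8: Horner steps 10 → 9 → 1, so m(8) = 1.
  α_4 = 10: Horner steps 10 → 7 → 10, so m(10) = 10.
  α_5 = 1: Horner steps 10 → 5 → 0, so m(1) = 0.
Codeword c = [0, 4, 1, 10, 0] ∈ F_11^5.


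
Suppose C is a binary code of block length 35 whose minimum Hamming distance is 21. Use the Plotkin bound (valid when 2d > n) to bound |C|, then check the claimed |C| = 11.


Plotkin bound M ≤ 6; given |C| = 11 > bound (violated).

Check applicability: 2d = 42, n = 35.
2d − n = 7 > 0, so Plotkin applies.
Compute d/(2d−n) = 21/7 ≈ 3.0000.
⌊d/(2d−n)⌋ = 3.
Plotkin bound: M ≤ 2·3 = 6.
Given |C| = 11, check: VIOLATED.
This |C| is above the Plotkin bound, so no binary code with n = 35, d = 21 and 11 codewords exists.


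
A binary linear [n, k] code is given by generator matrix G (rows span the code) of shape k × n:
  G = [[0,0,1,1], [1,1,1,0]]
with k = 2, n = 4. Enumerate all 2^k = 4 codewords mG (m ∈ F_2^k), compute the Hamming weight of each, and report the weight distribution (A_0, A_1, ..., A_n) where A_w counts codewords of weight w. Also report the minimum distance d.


Weight distribution: A_0 = 1, A_2 = 1, A_3 = 2. Minimum distance d = 2.

Enumerate all 2^2 = 4 messages m ∈ F_2^2.
For each, compute codeword c = mG in F_2^4, then tally its weight.
  m = 00 → c = 0000, weight = 0.
  m = 10 → c = 0011, weight = 2.
  m = 01 → c = 1110, weight = 3.
  m = 11 → c = 1101, weight = 3.
Tally weights:
  weight 0: 1 codewords.
  weight 2: 1 codewords.
  weight 3: 2 codewords.
Minimum distance d = smallest w > 0 with A_w > 0 = 2.
Sanity: Σ A_w = 4 = 2^2 = 4 ✓.


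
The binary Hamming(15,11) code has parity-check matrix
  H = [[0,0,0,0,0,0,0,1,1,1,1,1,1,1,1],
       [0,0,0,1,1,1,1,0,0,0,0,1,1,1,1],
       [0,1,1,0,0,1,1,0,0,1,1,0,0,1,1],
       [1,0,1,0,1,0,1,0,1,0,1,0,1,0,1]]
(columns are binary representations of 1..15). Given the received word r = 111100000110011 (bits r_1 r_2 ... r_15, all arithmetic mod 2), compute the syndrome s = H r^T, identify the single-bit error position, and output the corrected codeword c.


s = (0, 1, 0, 0)^T, error position = 4, corrected codeword c = 111000000110011

Compute s = H r^T mod 2 one row at a time:
  s_1 = 0 + 0 + 1 + 1 + 0 + 0 + 1 + 1 = 4 ≡ 0 (mod 2).
  s_2 = 1 + 0 + 0 + 0 + 0 + 0 + 1 + 1 = 3 ≡ 1 (mod 2).
  s_3 = 1 + 1 + 0 + 0 + 1 + 1 + 1 + 1 = 6 ≡ 0 (mod 2).
  s_4 = 1 + 1 + 0 + 0 + 0 + 1 + 0 + 1 = 4 ≡ 0 (mod 2).
s = (0, 1, 0, 0)^T — this equals column 4 of H (binary 0100), so error is at position 4.
Correct: flip bit 4 of r = 111100000110011 to get c = 111000000110011.


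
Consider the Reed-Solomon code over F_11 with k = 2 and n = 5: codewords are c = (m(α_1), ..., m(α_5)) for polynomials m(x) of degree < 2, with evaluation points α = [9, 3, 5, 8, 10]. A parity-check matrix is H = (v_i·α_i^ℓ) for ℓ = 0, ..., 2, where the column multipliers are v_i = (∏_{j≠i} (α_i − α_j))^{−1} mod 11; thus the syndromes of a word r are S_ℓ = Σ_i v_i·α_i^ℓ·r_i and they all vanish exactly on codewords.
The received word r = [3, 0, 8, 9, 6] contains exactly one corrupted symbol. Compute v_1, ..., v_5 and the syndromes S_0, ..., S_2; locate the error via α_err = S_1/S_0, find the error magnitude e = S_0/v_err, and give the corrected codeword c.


S = (5, 1, 9), error at position 1, error magnitude e = 1, c = [2, 0, 8, 9, 6].

Step 1: column multipliers v_i = (∏_{j≠i}(α_i − α_j))^{−1} mod 11.
  i = 1 (α = 9): (9−3)(9−5)(9−8)(9−10) = 6·4·1·(−1) = −24 ≡ 9, so v_1 = 9^{−1} = 5 (mod 11).
  i = 2 (α = 3): (3−9)(3−5)(3−8)(3−10) = (−6)·(−2)·(−5)·(−7) = 420 ≡ 2, so v_2 = 2^{−1} = 6 (mod 11).
  i = 3 (α = 5): (5−9)(5−3)(5−8)(5−10) = (−4)·2·(−3)·(−5) = −120 ≡ 1, so v_3 = 1^{−1} = 1 (mod 11).
  i = 4 (α = 8): (8−9)(8−3)(8−5)(8−10) = (−1)·5·3·(−2) = 30 ≡ 8, so v_4 = 8^{−1} = 7 (mod 11).
  i = 5 (α = 10): (10−9)(10−3)(10−5)(10−8) = 1·7·5·2 = 70 ≡ 4, so v_5 = 4^{−1} = 3 (mod 11).
  v = [5, 6, 1, 7, 3].
Step 2: syndromes of r = [3, 0, 8, 9, 6] (all sums mod 11).
  S_0 = Σ v_i r_i = 5·3 + 6·0 + 1·8 + 7·9 + 3·6 = 104 ≡ 5.
  S_1 = Σ v_i α_i r_i = 5·9·3 + 6·3·0 + 1·5·8 + 7·8·9 + 3·10·6 = 859 ≡ 1.
  α_i^2 mod 11 = [4, 9, 3, 9, 1].
  S_2 = Σ v_i α_i^2 r_i = 5·4·3 + 6·9·0 + 1·3·8 + 7·9·9 + 3·1·6 = 669 ≡ 9.
  S = (5, 1, 9) ≠ 0, so r is not a codeword (an error is present).
Step 3: locate the error. For a single error e at position i, S_ℓ = v_i·e·α_i^ℓ, so α_err = S_1/S_0.
  S_0^{−1} = 5^{−1} = 9 (mod 11), so α_err = 1·9 = 9 ≡ 9 = α_1. Error position i = 1.
  Consistency check: S_2/S_1 = 9·1 = 9 ≡ 9 = α_err ✓ (single-error assumption holds).
Step 4: error magnitude e = S_0/v_1 = S_0·∏_{j≠1}(α_1 − α_j) = 5·9 = 45 ≡ 1 (mod 11).
Step 5: correct position 1: c_1 = r_1 − e = 3 − 1 ≡ 2 (mod 11). Hence c = [2, 0, 8, 9, 6].
  Check: interpolating c through the α_i gives m(x) = 10 + 4·x (degree < 2) with m(α_i) = c_i for every i, so c is indeed a codeword.


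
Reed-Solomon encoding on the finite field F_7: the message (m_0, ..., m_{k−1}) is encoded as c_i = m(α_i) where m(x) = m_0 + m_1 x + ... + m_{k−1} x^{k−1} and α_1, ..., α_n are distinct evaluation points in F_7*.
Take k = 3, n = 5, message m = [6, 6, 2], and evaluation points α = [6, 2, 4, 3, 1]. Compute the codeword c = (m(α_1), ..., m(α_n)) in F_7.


c = [2, 5, 6, 0, 0]

Message polynomial: m(x) = 6 + 6·x + 2·x^2 (mod 7).
For each evaluation point α_i, compute m(α_i) mod 7:
  α_1 = 6: Horner steps 2 → 4 → 2, so m(6) = 2.
  α_2 = 2: Horner steps 2 → 3 → 5, so m(2) = 5.
  α_3 = 4: Horner steps 2 → 0 → 6, so m(4) = 6.
  α_4 = 3: Horner steps 2 → 5 → 0, so m(3) = 0.
  α_5 = 1: Horner steps 2 → 1 → 0, so m(1) = 0.
Codeword c = [2, 5, 6, 0, 0] ∈ F_7^5.


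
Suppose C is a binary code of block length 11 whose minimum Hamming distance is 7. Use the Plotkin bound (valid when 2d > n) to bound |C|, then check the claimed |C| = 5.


Plotkin bound M ≤ 4; given |C| = 5 > bound (violated).

Check applicability: 2d = 14, n = 11.
2d − n = 3 > 0, so Plotkin applies.
Compute d/(2d−n) = 7/3 ≈ 2.3333.
⌊d/(2d−n)⌋ = 2.
Plotkin bound: M ≤ 2·2 = 4.
Given |C| = 5, check: VIOLATED.
This |C| is above the Plotkin bound, so no binary code with n = 11, d = 7 and 5 codewords exists.


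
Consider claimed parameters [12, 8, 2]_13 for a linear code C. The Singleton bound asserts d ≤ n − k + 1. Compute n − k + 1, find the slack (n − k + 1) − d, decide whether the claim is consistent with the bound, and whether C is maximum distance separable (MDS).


Singleton RHS = n − k + 1 = 5, slack = 3, bound satisfied, not MDS.

Singleton bound: d ≤ n − k + 1.
Here n = 12, k = 8, so n − k + 1 = 5.
Given d = 2, check d ≤ 5: YES.
Slack = (n − k + 1) − d = 3.
The code is NOT MDS (slack = 3 > 0).
Description: the claimed parameters are [12, 8, 2]_13; such a code would be non-MDS.


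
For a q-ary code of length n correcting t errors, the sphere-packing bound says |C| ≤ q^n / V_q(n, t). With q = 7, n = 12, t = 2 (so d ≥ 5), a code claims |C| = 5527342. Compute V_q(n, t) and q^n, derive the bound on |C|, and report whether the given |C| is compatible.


V_q(n, t) = 2449, q^n = 13841287201, Hamming bound = 5651811, |C| = 5527342 ≤ bound (satisfied).

Step 1: Compute V_q(n, t) = Σ_{j=0}^2 C(n, j) (q−1)^j.
  j = 0: C(12,0)·(6)^0 = 1·1 = 1.
  j = 1: C(12,1)·(6)^1 = 12·6 = 72.
  j = 2: C(12,2)·(6)^2 = 66·36 = 2376.
  V_q(n, t) = 1 + 72 + 2376 = 2449.
Step 2: q^n = 7^12 = 13841287201.
Step 3: Hamming bound ⌊q^n / V_q(n,t)⌋ = ⌊13841287201/2449⌋ = 5651811.
Step 4: Compare |C| = 5527342 to 5651811: satisfied.
The claimed |C| lies below the Hamming bound.
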